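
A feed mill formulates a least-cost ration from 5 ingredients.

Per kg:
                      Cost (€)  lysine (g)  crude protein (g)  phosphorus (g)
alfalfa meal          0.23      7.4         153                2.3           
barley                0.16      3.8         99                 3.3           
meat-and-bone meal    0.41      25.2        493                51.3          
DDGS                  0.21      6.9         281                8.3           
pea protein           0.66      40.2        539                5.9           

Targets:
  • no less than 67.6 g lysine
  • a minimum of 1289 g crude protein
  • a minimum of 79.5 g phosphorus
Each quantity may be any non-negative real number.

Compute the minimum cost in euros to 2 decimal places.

Let x1 = kg of alfalfa meal, x2 = kg of barley, x3 = kg of meat-and-bone meal, x4 = kg of DDGS, x5 = kg of pea protein.
Minimise 0.23x1 + 0.16x2 + 0.41x3 + 0.21x4 + 0.66x5 with:
  7.4x1 + 3.8x2 + 25.2x3 + 6.9x4 + 40.2x5 ≥ 67.6   (lysine)
  153x1 + 99x2 + 493x3 + 281x4 + 539x5 ≥ 1289   (crude protein)
  2.3x1 + 3.3x2 + 51.3x3 + 8.3x4 + 5.9x5 ≥ 79.5   (phosphorus)
  x1, x2, x3, x4, x5 ≥ 0.
The optimal basis is {meat-and-bone meal}; alfalfa meal, barley, DDGS, pea protein drop out. There the lysine constraint is tight.
So meat-and-bone meal = 2.683 kg.
Cost = 0.41·2.683 = 1.1000.

€1.10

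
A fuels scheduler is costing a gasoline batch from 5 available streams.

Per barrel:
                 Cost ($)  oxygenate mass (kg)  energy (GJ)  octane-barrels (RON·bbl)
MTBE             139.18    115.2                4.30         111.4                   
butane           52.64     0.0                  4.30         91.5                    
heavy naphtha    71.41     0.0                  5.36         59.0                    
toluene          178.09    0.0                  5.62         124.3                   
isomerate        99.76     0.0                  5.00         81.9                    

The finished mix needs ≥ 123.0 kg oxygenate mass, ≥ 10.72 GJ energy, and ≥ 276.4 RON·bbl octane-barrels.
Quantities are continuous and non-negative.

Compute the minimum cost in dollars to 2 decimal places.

$239.19

Let x1 = barrels of MTBE, x2 = barrels of butane, x3 = barrels of heavy naphtha, x4 = barrels of toluene, x5 = barrels of isomerate.
min 139.18x1 + 52.64x2 + 71.41x3 + 178.09x4 + 99.76x5 s.t.:
  115.2x1 ≥ 123   (oxygenate mass)
  4.3x1 + 4.3x2 + 5.36x3 + 5.62x4 + 5x5 ≥ 10.72   (energy)
  111.4x1 + 91.5x2 + 59x3 + 124.3x4 + 81.9x5 ≥ 276.4   (octane-barrels)
  x1, x2, x3, x4, x5 ≥ 0.
The optimal basis is {MTBE, butane}; heavy naphtha, toluene, isomerate drop out. Binding constraints: oxygenate mass and octane-barrels.
That vertex is x1 = 1.0677, x2 = 1.7208.
Cost = 139.18·1.0677 + 52.64·1.7208 = 239.1854.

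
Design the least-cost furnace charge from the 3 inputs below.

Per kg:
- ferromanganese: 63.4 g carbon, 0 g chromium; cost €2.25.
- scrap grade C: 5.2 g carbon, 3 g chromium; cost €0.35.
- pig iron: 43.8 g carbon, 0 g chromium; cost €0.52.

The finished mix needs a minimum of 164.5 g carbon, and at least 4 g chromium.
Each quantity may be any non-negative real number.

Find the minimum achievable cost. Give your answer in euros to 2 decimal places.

This is a linear program. Let x1 = kg of ferromanganese, x2 = kg of scrap grade C, x3 = kg of pig iron.
Minimise 2.25x1 + 0.35x2 + 0.52x3 s.t.:
  63.4x1 + 5.2x2 + 43.8x3 ≥ 164.5   (carbon)
  3x2 ≥ 4   (chromium)
  x1, x2, x3 ≥ 0.
The minimum-cost mix takes nothing from ferromanganese — only scrap grade C, pig iron. Binding constraints: carbon and chromium.
That vertex is x2 = 1.333, x3 = 3.597.
Hence cost = 0.35·1.333 + 0.52·3.597 = €2.3370.

€2.34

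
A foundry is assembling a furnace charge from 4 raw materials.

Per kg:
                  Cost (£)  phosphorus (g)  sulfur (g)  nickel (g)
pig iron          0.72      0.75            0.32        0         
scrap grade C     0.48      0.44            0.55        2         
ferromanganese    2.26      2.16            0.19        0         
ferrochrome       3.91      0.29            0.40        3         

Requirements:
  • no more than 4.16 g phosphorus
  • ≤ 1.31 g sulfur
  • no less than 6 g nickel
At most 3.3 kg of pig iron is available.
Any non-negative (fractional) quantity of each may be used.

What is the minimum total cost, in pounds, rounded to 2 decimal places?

Let x1 = kg of pig iron, x2 = kg of scrap grade C, x3 = kg of ferromanganese, x4 = kg of ferrochrome.
Minimise 0.72x1 + 0.48x2 + 2.26x3 + 3.91x4 s.t.:
  0.75x1 + 0.44x2 + 2.16x3 + 0.29x4 ≤ 4.16   (phosphorus)
  0.32x1 + 0.55x2 + 0.19x3 + 0.4x4 ≤ 1.31   (sulfur)
  2x2 + 3x4 ≥ 6   (nickel)
  x1 ≤ 3.3
  x1, x2, x3, x4 ≥ 0.
The minimum-cost mix takes nothing from pig iron, ferromanganese — only scrap grade C, ferrochrome. There the sulfur and nickel constraints are tight.
Solving gives x2 = 1.8, x4 = 0.8.
Cost = 0.48·1.8 + 3.91·0.8 = 3.9920.

£3.99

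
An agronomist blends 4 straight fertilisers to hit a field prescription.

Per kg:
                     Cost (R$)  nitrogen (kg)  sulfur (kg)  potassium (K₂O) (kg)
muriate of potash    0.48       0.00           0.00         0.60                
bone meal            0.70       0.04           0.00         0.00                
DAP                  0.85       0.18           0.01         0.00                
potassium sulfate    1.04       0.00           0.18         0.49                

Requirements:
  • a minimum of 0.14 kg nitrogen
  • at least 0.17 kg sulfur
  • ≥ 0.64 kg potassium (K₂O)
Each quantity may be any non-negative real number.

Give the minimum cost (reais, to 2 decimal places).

R$1.76

Let x1 = kg of muriate of potash, x2 = kg of bone meal, x3 = kg of DAP, x4 = kg of potassium sulfate.
Minimise 0.48x1 + 0.7x2 + 0.85x3 + 1.04x4 with:
  0.04x2 + 0.18x3 ≥ 0.14   (nitrogen)
  0.01x3 + 0.18x4 ≥ 0.17   (sulfur)
  0.6x1 + 0.49x4 ≥ 0.64   (potassium (K₂O))
  x1, x2, x3, x4 ≥ 0.
The minimum-cost mix takes nothing from bone meal — only muriate of potash, DAP, potassium sulfate. The nitrogen, sulfur, potassium (K₂O) requirements are met with equality.
Optimal quantities: muriate of potash = 0.3307 kg, DAP = 0.7778 kg, potassium sulfate = 0.9012 kg.
Objective = 0.48·0.3307 + 0.85·0.7778 + 1.04·0.9012 = 1.7571.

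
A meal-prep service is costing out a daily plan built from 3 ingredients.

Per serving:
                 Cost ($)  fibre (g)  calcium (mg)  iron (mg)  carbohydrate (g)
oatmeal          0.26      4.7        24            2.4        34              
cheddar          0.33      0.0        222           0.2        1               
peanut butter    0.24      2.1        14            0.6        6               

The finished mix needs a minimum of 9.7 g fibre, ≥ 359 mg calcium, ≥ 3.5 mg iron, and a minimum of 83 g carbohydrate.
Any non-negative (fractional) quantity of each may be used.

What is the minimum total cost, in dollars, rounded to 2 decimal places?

This is a linear program. Let x1 = servings of oatmeal, x2 = servings of cheddar, x3 = servings of peanut butter.
Minimise 0.26x1 + 0.33x2 + 0.24x3 subject to:
  4.7x1 + 2.1x3 ≥ 9.7   (fibre)
  24x1 + 222x2 + 14x3 ≥ 359   (calcium)
  2.4x1 + 0.2x2 + 0.6x3 ≥ 3.5   (iron)
  34x1 + 1x2 + 6x3 ≥ 83   (carbohydrate)
  x1, x2, x3 ≥ 0.
At the optimum only oatmeal, cheddar are positive (peanut butter = 0). Binding constraints: calcium and carbohydrate.
That vertex is x1 = 2.401, x2 = 1.358.
Cost = 0.26·2.401 + 0.33·1.358 = 1.0724.

$1.07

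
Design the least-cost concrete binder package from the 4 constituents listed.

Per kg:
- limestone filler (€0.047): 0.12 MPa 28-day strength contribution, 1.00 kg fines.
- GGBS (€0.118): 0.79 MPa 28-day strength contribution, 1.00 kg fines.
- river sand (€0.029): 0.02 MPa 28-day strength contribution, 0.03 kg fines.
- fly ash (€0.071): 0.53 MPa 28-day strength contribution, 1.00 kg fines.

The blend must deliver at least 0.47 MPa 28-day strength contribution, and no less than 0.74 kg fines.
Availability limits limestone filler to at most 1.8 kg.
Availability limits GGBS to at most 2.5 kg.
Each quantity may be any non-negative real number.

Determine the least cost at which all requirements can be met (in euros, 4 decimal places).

€0.0630

Let x1 = kg of limestone filler, x2 = kg of GGBS, x3 = kg of river sand, x4 = kg of fly ash.
Minimize 0.047x1 + 0.118x2 + 0.029x3 + 0.071x4 with:
  0.12x1 + 0.79x2 + 0.02x3 + 0.53x4 ≥ 0.47   (28-day strength contribution)
  1x1 + 1x2 + 0.03x3 + 1x4 ≥ 0.74   (fines)
  x1 ≤ 1.8
  x2 ≤ 2.5
  x1, x2, x3, x4 ≥ 0.
The optimal basis is {fly ash}; limestone filler, GGBS, river sand drop out. The 28-day strength contribution requirement is met with equality.
Solving gives x4 = 0.8868.
Total cost: 0.071·0.8868 = 0.062963.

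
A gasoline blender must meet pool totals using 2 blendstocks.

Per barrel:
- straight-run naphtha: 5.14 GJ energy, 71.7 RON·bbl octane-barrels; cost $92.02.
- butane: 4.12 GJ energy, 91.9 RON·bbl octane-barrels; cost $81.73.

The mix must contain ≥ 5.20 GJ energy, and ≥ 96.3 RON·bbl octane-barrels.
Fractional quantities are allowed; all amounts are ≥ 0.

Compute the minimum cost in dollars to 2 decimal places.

This is a linear program. Let x1 = barrels of straight-run naphtha, x2 = barrels of butane.
Minimize 92.02x1 + 81.73x2 with:
  5.14x1 + 4.12x2 ≥ 5.2   (energy)
  71.7x1 + 91.9x2 ≥ 96.3   (octane-barrels)
  x1, x2 ≥ 0.
Both inputs are positive at the optimum. Binding constraints: energy and octane-barrels.
So straight-run naphtha = 0.45843 barrels, butane = 0.69022 barrels.
Total cost: 92.02·0.45843 + 81.73·0.69022 = 98.5964.

$98.60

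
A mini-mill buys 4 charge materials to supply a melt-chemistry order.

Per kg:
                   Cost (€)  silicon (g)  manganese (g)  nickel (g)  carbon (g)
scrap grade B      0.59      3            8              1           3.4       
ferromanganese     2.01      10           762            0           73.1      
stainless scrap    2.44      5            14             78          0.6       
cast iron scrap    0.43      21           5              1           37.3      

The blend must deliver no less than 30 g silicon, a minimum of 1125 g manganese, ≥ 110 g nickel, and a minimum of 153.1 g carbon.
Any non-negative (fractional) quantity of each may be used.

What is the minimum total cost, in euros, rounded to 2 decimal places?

€6.84

Set it up as a linear program. Let x1 = kg of scrap grade B, x2 = kg of ferromanganese, x3 = kg of stainless scrap, x4 = kg of cast iron scrap.
Minimise 0.59x1 + 2.01x2 + 2.44x3 + 0.43x4 with:
  3x1 + 10x2 + 5x3 + 21x4 ≥ 30   (silicon)
  8x1 + 762x2 + 14x3 + 5x4 ≥ 1125   (manganese)
  1x1 + 78x3 + 1x4 ≥ 110   (nickel)
  3.4x1 + 73.1x2 + 0.6x3 + 37.3x4 ≥ 153.1   (carbon)
  x1, x2, x3, x4 ≥ 0.
At the optimum only ferromanganese, stainless scrap, cast iron scrap are positive (scrap grade B = 0). There the manganese, nickel, carbon constraints are tight.
So ferromanganese = 1.443 kg, stainless scrap = 1.394 kg, cast iron scrap = 1.255 kg.
Hence cost = 2.01·1.443 + 2.44·1.394 + 0.43·1.255 = €6.8414.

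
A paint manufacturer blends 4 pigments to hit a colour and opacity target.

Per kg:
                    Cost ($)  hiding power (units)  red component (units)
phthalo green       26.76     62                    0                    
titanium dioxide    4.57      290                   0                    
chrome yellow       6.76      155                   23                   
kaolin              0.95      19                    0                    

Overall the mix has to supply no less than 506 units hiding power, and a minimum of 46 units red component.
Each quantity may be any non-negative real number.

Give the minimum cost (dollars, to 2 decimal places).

Let x1 = kg of phthalo green, x2 = kg of titanium dioxide, x3 = kg of chrome yellow, x4 = kg of kaolin.
min 26.76x1 + 4.57x2 + 6.76x3 + 0.95x4 with:
  62x1 + 290x2 + 155x3 + 19x4 ≥ 506   (hiding power)
  23x3 ≥ 46   (red component)
  x1, x2, x3, x4 ≥ 0.
The minimum-cost mix takes nothing from phthalo green, kaolin — only titanium dioxide, chrome yellow. There the hiding power and red component constraints are tight.
Solving gives x2 = 0.6759, x3 = 2.
Hence cost = 4.57·0.6759 + 6.76·2 = $16.6089.

$16.61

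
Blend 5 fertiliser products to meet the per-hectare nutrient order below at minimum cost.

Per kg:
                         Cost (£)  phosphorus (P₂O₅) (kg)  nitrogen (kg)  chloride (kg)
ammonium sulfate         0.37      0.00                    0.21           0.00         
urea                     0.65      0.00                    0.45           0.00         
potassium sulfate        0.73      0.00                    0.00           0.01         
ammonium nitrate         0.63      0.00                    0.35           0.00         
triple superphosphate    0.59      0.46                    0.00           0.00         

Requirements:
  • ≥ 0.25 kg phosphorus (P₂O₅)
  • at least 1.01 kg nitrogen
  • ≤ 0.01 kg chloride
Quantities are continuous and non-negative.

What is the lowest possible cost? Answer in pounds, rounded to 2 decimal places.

Let x1 = kg of ammonium sulfate, x2 = kg of urea, x3 = kg of potassium sulfate, x4 = kg of ammonium nitrate, x5 = kg of triple superphosphate.
min 0.37x1 + 0.65x2 + 0.73x3 + 0.63x4 + 0.59x5 with:
  0.46x5 ≥ 0.25   (phosphorus (P₂O₅))
  0.21x1 + 0.45x2 + 0.35x4 ≥ 1.01   (nitrogen)
  0.01x3 ≤ 0.01   (chloride)
  x1, x2, x3, x4, x5 ≥ 0.
At the optimum only urea, triple superphosphate are positive (ammonium sulfate, potassium sulfate, ammonium nitrate = 0). The phosphorus (P₂O₅) and nitrogen requirements are met with equality.
That vertex is x2 = 2.244, x5 = 0.5435.
Objective = 0.65·2.244 + 0.59·0.5435 = 1.7793.

£1.78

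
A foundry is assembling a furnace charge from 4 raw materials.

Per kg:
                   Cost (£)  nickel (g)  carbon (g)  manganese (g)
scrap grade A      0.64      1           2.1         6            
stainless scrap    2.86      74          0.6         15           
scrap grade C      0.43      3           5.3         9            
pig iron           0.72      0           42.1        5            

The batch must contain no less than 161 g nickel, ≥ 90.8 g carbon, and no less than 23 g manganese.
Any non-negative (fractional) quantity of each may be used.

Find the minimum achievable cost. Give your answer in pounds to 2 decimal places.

Treat it as an LP. Let x1 = kg of scrap grade A, x2 = kg of stainless scrap, x3 = kg of scrap grade C, x4 = kg of pig iron.
Minimise 0.64x1 + 2.86x2 + 0.43x3 + 0.72x4 s.t.:
  1x1 + 74x2 + 3x3 ≥ 161   (nickel)
  2.1x1 + 0.6x2 + 5.3x3 + 42.1x4 ≥ 90.8   (carbon)
  6x1 + 15x2 + 9x3 + 5x4 ≥ 23   (manganese)
  x1, x2, x3, x4 ≥ 0.
At the optimum only stainless scrap, pig iron are positive (scrap grade A, scrap grade C = 0). There the nickel and carbon constraints are tight.
Solving gives x2 = 2.176, x4 = 2.126.
Cost = 2.86·2.176 + 0.72·2.126 = 7.7541.

£7.75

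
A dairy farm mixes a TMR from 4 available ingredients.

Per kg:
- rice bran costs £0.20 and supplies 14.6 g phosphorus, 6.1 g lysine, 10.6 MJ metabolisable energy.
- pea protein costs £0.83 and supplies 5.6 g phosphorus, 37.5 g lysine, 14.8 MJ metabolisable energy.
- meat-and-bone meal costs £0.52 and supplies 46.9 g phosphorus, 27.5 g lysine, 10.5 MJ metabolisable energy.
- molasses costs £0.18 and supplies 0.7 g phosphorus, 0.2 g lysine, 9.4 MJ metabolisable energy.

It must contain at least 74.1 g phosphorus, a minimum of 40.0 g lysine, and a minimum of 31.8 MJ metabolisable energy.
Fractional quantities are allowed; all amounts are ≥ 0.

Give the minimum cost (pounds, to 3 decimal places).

Set it up as a linear program. Let x1 = kg of rice bran, x2 = kg of pea protein, x3 = kg of meat-and-bone meal, x4 = kg of molasses.
min 0.2x1 + 0.83x2 + 0.52x3 + 0.18x4 s.t.:
  14.6x1 + 5.6x2 + 46.9x3 + 0.7x4 ≥ 74.1   (phosphorus)
  6.1x1 + 37.5x2 + 27.5x3 + 0.2x4 ≥ 40   (lysine)
  10.6x1 + 14.8x2 + 10.5x3 + 9.4x4 ≥ 31.8   (metabolisable energy)
  x1, x2, x3, x4 ≥ 0.
The cheapest feasible vertex uses only rice bran, meat-and-bone meal; pea protein, molasses are not used. Binding constraints: lysine and metabolisable energy.
That vertex is x1 = 1.9982, x3 = 1.0113.
Objective = 0.2·1.9982 + 0.52·1.0113 = 0.92552.

£0.926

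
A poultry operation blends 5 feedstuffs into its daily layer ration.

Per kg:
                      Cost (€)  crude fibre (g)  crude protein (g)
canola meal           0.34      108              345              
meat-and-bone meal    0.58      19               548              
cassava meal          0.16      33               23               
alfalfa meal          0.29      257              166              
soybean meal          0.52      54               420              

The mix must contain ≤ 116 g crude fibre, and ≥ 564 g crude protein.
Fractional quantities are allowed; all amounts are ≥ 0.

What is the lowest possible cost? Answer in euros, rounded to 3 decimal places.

Let x1 = kg of canola meal, x2 = kg of meat-and-bone meal, x3 = kg of cassava meal, x4 = kg of alfalfa meal, x5 = kg of soybean meal.
Minimize 0.34x1 + 0.58x2 + 0.16x3 + 0.29x4 + 0.52x5 s.t.:
  108x1 + 19x2 + 33x3 + 257x4 + 54x5 ≤ 116   (crude fibre)
  345x1 + 548x2 + 23x3 + 166x4 + 420x5 ≥ 564   (crude protein)
  x1, x2, x3, x4, x5 ≥ 0.
The minimum-cost mix takes nothing from cassava meal, alfalfa meal, soybean meal — only canola meal, meat-and-bone meal. Binding constraints: crude fibre and crude protein.
Solving gives x1 = 1.004, x2 = 0.397.
Cost = 0.34·1.004 + 0.58·0.397 = 0.57162.

€0.572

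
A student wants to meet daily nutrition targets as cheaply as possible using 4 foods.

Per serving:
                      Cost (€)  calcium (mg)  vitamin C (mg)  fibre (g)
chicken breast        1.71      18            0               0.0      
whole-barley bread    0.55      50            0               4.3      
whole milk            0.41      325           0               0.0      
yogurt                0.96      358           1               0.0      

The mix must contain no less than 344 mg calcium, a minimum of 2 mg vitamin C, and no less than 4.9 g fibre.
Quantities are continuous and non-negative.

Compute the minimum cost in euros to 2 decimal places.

Treat it as an LP. Let x1 = servings of chicken breast, x2 = servings of whole-barley bread, x3 = servings of whole milk, x4 = servings of yogurt.
min 1.71x1 + 0.55x2 + 0.41x3 + 0.96x4 subject to:
  18x1 + 50x2 + 325x3 + 358x4 ≥ 344   (calcium)
  1x4 ≥ 2   (vitamin C)
  4.3x2 ≥ 4.9   (fibre)
  x1, x2, x3, x4 ≥ 0.
At the optimum only whole-barley bread, yogurt are positive (chicken breast, whole milk = 0). The vitamin C and fibre requirements are met with equality.
That vertex is x2 = 1.14, x4 = 2.
Hence cost = 0.55·1.14 + 0.96·2 = €2.5470.

€2.55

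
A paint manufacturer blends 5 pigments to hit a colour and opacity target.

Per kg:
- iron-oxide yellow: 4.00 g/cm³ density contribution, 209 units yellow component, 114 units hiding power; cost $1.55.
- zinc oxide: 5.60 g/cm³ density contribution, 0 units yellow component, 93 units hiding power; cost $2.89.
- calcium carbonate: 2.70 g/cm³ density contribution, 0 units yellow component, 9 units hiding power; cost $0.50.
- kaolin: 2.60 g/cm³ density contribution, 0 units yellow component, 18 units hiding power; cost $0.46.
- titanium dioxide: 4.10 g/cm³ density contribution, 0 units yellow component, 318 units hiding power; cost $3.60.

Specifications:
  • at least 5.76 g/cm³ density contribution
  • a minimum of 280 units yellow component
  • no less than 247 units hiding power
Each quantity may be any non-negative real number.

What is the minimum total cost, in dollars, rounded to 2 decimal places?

$3.14

Set it up as a linear program. Let x1 = kg of iron-oxide yellow, x2 = kg of zinc oxide, x3 = kg of calcium carbonate, x4 = kg of kaolin, x5 = kg of titanium dioxide.
min 1.55x1 + 2.89x2 + 0.5x3 + 0.46x4 + 3.6x5 with:
  4x1 + 5.6x2 + 2.7x3 + 2.6x4 + 4.1x5 ≥ 5.76   (density contribution)
  209x1 ≥ 280   (yellow component)
  114x1 + 93x2 + 9x3 + 18x4 + 318x5 ≥ 247   (hiding power)
  x1, x2, x3, x4, x5 ≥ 0.
The minimum-cost mix takes nothing from zinc oxide, calcium carbonate, kaolin — only iron-oxide yellow, titanium dioxide. The yellow component and hiding power requirements are met with equality.
So iron-oxide yellow = 1.34 kg, titanium dioxide = 0.2965 kg.
Cost = 1.55·1.34 + 3.6·0.2965 = 3.1444.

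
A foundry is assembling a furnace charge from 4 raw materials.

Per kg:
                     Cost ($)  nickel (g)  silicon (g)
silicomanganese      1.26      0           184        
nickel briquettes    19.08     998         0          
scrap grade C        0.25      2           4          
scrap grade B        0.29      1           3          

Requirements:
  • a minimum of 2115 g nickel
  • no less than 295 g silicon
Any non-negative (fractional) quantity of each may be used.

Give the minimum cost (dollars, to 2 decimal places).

Set it up as a linear program. Let x1 = kg of silicomanganese, x2 = kg of nickel briquettes, x3 = kg of scrap grade C, x4 = kg of scrap grade B.
min 1.26x1 + 19.08x2 + 0.25x3 + 0.29x4 s.t.:
  998x2 + 2x3 + 1x4 ≥ 2115   (nickel)
  184x1 + 4x3 + 3x4 ≥ 295   (silicon)
  x1, x2, x3, x4 ≥ 0.
At the optimum only silicomanganese, nickel briquettes are positive (scrap grade C, scrap grade B = 0). Binding constraints: nickel and silicon.
Solving gives x1 = 1.60326, x2 = 2.11924.
Hence cost = 1.26·1.60326 + 19.08·2.11924 = $42.4552.

$42.46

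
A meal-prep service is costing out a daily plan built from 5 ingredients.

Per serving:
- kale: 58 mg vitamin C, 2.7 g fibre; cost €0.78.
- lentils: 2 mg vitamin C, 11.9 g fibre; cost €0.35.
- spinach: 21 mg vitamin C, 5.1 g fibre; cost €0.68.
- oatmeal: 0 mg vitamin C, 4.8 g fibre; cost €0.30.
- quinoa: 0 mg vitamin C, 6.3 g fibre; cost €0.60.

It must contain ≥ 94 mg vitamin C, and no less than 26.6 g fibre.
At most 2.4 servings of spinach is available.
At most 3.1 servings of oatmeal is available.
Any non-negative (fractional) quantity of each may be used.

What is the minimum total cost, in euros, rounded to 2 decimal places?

€1.87

Let x1 = servings of kale, x2 = servings of lentils, x3 = servings of spinach, x4 = servings of oatmeal, x5 = servings of quinoa.
Minimise 0.78x1 + 0.35x2 + 0.68x3 + 0.3x4 + 0.6x5 subject to:
  58x1 + 2x2 + 21x3 ≥ 94   (vitamin C)
  2.7x1 + 11.9x2 + 5.1x3 + 4.8x4 + 6.3x5 ≥ 26.6   (fibre)
  x3 ≤ 2.4
  x4 ≤ 3.1
  x1, x2, x3, x4, x5 ≥ 0.
The cheapest feasible vertex uses only kale, lentils; spinach, oatmeal, quinoa are not used. Binding constraints: vitamin C and fibre.
So kale = 1.556 servings, lentils = 1.882 servings.
Hence cost = 0.78·1.556 + 0.35·1.882 = €1.8724.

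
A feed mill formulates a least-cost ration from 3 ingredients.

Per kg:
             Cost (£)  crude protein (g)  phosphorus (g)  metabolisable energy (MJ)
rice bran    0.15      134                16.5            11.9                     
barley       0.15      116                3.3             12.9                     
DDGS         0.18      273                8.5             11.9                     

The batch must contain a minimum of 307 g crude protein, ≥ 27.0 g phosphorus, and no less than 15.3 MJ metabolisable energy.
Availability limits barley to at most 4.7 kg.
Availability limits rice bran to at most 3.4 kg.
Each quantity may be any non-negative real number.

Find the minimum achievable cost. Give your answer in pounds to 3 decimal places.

This is a linear program. Let x1 = kg of rice bran, x2 = kg of barley, x3 = kg of DDGS.
Minimize 0.15x1 + 0.15x2 + 0.18x3 with:
  134x1 + 116x2 + 273x3 ≥ 307   (crude protein)
  16.5x1 + 3.3x2 + 8.5x3 ≥ 27   (phosphorus)
  11.9x1 + 12.9x2 + 11.9x3 ≥ 15.3   (metabolisable energy)
  x2 ≤ 4.7
  x1 ≤ 3.4
  x1, x2, x3 ≥ 0.
At the optimum only rice bran, DDGS are positive (barley = 0). Binding constraints: crude protein and phosphorus.
So rice bran = 1.415 kg, DDGS = 0.4301 kg.
Hence cost = 0.15·1.415 + 0.18·0.4301 = £0.28967.

£0.290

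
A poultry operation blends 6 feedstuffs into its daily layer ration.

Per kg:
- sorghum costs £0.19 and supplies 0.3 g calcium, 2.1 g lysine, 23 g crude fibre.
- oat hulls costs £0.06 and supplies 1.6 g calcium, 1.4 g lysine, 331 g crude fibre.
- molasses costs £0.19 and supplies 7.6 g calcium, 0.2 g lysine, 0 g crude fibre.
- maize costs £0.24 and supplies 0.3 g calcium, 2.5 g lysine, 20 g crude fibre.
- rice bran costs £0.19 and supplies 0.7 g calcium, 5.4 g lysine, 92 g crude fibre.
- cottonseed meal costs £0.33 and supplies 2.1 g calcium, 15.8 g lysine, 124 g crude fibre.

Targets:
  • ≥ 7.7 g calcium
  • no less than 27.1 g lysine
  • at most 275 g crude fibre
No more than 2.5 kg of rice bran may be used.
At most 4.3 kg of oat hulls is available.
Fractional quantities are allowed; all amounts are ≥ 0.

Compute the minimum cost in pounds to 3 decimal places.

Treat it as an LP. Let x1 = kg of sorghum, x2 = kg of oat hulls, x3 = kg of molasses, x4 = kg of maize, x5 = kg of rice bran, x6 = kg of cottonseed meal.
Minimise 0.19x1 + 0.06x2 + 0.19x3 + 0.24x4 + 0.19x5 + 0.33x6 subject to:
  0.3x1 + 1.6x2 + 7.6x3 + 0.3x4 + 0.7x5 + 2.1x6 ≥ 7.7   (calcium)
  2.1x1 + 1.4x2 + 0.2x3 + 2.5x4 + 5.4x5 + 15.8x6 ≥ 27.1   (lysine)
  23x1 + 331x2 + 20x4 + 92x5 + 124x6 ≤ 275   (crude fibre)
  x5 ≤ 2.5
  x2 ≤ 4.3
  x1, x2, x3, x4, x5, x6 ≥ 0.
The cheapest feasible vertex uses only oat hulls, molasses, cottonseed meal; sorghum, maize, rice bran are not used. There the calcium, lysine, crude fibre constraints are tight.
So oat hulls = 0.1972 kg, molasses = 0.5043 kg, cottonseed meal = 1.691 kg.
Hence cost = 0.06·0.1972 + 0.19·0.5043 + 0.33·1.691 = £0.66568.

£0.666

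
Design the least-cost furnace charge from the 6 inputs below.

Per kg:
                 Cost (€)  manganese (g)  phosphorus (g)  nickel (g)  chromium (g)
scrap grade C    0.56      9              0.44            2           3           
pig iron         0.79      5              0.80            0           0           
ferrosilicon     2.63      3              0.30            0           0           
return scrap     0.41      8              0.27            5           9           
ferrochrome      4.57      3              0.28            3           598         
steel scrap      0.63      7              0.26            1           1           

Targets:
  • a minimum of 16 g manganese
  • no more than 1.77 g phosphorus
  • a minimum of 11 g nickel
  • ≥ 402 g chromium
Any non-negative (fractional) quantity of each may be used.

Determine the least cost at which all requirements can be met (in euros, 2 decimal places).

Set it up as a linear program. Let x1 = kg of scrap grade C, x2 = kg of pig iron, x3 = kg of ferrosilicon, x4 = kg of return scrap, x5 = kg of ferrochrome, x6 = kg of steel scrap.
Minimise 0.56x1 + 0.79x2 + 2.63x3 + 0.41x4 + 4.57x5 + 0.63x6 with:
  9x1 + 5x2 + 3x3 + 8x4 + 3x5 + 7x6 ≥ 16   (manganese)
  0.44x1 + 0.8x2 + 0.3x3 + 0.27x4 + 0.28x5 + 0.26x6 ≤ 1.77   (phosphorus)
  2x1 + 5x4 + 3x5 + 1x6 ≥ 11   (nickel)
  3x1 + 9x4 + 598x5 + 1x6 ≥ 402   (chromium)
  x1, x2, x3, x4, x5, x6 ≥ 0.
The minimum-cost mix takes nothing from scrap grade C, pig iron, ferrosilicon, steel scrap — only return scrap, ferrochrome. Binding constraints: nickel and chromium.
So return scrap = 1.813 kg, ferrochrome = 0.645 kg.
Hence cost = 0.41·1.813 + 4.57·0.645 = €3.6910.

€3.69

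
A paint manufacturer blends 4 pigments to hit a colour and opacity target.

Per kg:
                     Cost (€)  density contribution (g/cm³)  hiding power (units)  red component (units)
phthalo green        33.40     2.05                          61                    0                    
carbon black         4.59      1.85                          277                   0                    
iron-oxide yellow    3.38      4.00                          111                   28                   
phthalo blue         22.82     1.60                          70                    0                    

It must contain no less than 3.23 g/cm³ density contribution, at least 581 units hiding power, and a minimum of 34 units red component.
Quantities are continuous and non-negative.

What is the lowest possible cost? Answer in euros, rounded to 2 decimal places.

Let x1 = kg of phthalo green, x2 = kg of carbon black, x3 = kg of iron-oxide yellow, x4 = kg of phthalo blue.
Minimize 33.4x1 + 4.59x2 + 3.38x3 + 22.82x4 subject to:
  2.05x1 + 1.85x2 + 4x3 + 1.6x4 ≥ 3.23   (density contribution)
  61x1 + 277x2 + 111x3 + 70x4 ≥ 581   (hiding power)
  28x3 ≥ 34   (red component)
  x1, x2, x3, x4 ≥ 0.
The minimum-cost mix takes nothing from phthalo green, phthalo blue — only carbon black, iron-oxide yellow. Binding constraints: hiding power and red component.
Solving gives x2 = 1.611, x3 = 1.214.
Objective = 4.59·1.611 + 3.38·1.214 = 11.4978.

€11.50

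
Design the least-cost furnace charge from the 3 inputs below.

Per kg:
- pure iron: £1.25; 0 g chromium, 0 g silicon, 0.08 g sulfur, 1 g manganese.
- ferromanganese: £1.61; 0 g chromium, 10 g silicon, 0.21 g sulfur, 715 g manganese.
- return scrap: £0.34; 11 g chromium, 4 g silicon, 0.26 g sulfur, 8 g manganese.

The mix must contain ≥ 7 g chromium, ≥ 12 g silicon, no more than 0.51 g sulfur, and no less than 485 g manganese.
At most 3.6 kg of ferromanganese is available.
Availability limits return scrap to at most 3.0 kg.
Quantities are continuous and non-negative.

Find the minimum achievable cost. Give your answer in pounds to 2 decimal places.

Treat it as an LP. Let x1 = kg of pure iron, x2 = kg of ferromanganese, x3 = kg of return scrap.
Minimize 1.25x1 + 1.61x2 + 0.34x3 subject to:
  11x3 ≥ 7   (chromium)
  10x2 + 4x3 ≥ 12   (silicon)
  0.08x1 + 0.21x2 + 0.26x3 ≤ 0.51   (sulfur)
  1x1 + 715x2 + 8x3 ≥ 485   (manganese)
  x2 ≤ 3.6
  x3 ≤ 3
  x1, x2, x3 ≥ 0.
The minimum-cost mix takes nothing from pure iron — only ferromanganese, return scrap. There the silicon and manganese constraints are tight.
Solving gives x2 = 0.6633, x3 = 1.342.
Hence cost = 1.61·0.6633 + 0.34·1.342 = £1.5242.

£1.52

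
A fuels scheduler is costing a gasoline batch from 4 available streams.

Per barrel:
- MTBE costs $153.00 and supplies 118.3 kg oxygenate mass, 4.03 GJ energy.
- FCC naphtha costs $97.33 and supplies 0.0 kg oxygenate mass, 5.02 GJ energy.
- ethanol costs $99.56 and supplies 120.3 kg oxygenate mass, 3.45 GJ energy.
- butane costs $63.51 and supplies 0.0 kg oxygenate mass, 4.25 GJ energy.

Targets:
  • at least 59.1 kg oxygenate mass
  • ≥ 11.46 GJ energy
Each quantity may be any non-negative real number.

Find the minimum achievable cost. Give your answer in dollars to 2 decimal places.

Let x1 = barrels of MTBE, x2 = barrels of FCC naphtha, x3 = barrels of ethanol, x4 = barrels of butane.
min 153x1 + 97.33x2 + 99.56x3 + 63.51x4 subject to:
  118.3x1 + 120.3x3 ≥ 59.1   (oxygenate mass)
  4.03x1 + 5.02x2 + 3.45x3 + 4.25x4 ≥ 11.46   (energy)
  x1, x2, x3, x4 ≥ 0.
At the optimum only ethanol, butane are positive (MTBE, FCC naphtha = 0). Binding constraints: oxygenate mass and energy.
Solving gives x3 = 0.49127, x4 = 2.2977.
Hence cost = 99.56·0.49127 + 63.51·2.2977 = $194.8378.

$194.84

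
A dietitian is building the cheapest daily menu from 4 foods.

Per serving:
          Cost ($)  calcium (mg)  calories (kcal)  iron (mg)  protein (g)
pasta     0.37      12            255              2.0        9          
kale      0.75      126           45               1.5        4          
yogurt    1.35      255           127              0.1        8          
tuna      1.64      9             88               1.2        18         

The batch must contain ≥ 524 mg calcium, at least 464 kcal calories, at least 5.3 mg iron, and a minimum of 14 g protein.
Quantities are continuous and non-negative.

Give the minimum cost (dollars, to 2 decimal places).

This is a linear program. Let x1 = servings of pasta, x2 = servings of kale, x3 = servings of yogurt, x4 = servings of tuna.
Minimise 0.37x1 + 0.75x2 + 1.35x3 + 1.64x4 with:
  12x1 + 126x2 + 255x3 + 9x4 ≥ 524   (calcium)
  255x1 + 45x2 + 127x3 + 88x4 ≥ 464   (calories)
  2x1 + 1.5x2 + 0.1x3 + 1.2x4 ≥ 5.3   (iron)
  9x1 + 4x2 + 8x3 + 18x4 ≥ 14   (protein)
  x1, x2, x3, x4 ≥ 0.
The minimum-cost mix takes nothing from tuna — only pasta, kale, yogurt. There the calcium, calories, iron constraints are tight.
So pasta = 0.9705 servings, kale = 2.177 servings, yogurt = 0.9335 servings.
Total cost: 0.37·0.9705 + 0.75·2.177 + 1.35·0.9335 = 3.2521.

$3.25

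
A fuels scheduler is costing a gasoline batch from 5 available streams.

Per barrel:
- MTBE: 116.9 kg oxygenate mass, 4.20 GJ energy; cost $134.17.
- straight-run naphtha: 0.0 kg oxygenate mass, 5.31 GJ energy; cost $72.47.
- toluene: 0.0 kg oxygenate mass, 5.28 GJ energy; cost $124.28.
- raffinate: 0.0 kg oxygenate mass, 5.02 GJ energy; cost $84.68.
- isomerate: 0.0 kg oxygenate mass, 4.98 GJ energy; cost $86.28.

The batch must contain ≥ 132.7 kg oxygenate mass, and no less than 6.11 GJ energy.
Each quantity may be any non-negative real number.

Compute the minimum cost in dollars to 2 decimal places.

Let x1 = barrels of MTBE, x2 = barrels of straight-run naphtha, x3 = barrels of toluene, x4 = barrels of raffinate, x5 = barrels of isomerate.
min 134.17x1 + 72.47x2 + 124.28x3 + 84.68x4 + 86.28x5 with:
  116.9x1 ≥ 132.7   (oxygenate mass)
  4.2x1 + 5.31x2 + 5.28x3 + 5.02x4 + 4.98x5 ≥ 6.11   (energy)
  x1, x2, x3, x4, x5 ≥ 0.
The cheapest feasible vertex uses only MTBE, straight-run naphtha; toluene, raffinate, isomerate are not used. The oxygenate mass and energy requirements are met with equality.
That vertex is x1 = 1.13516, x2 = 0.252794.
Total cost: 134.17·1.13516 + 72.47·0.252794 = 170.6244.

$170.62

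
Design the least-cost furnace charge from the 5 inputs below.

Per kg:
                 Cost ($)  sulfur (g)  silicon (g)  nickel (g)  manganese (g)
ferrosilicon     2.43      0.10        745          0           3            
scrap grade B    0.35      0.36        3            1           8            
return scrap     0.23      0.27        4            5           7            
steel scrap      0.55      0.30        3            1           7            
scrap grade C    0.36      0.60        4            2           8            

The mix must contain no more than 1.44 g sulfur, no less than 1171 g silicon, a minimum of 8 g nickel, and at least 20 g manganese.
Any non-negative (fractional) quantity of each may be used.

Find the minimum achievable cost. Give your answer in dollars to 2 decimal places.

$4.29

Let x1 = kg of ferrosilicon, x2 = kg of scrap grade B, x3 = kg of return scrap, x4 = kg of steel scrap, x5 = kg of scrap grade C.
Minimize 2.43x1 + 0.35x2 + 0.23x3 + 0.55x4 + 0.36x5 subject to:
  0.1x1 + 0.36x2 + 0.27x3 + 0.3x4 + 0.6x5 ≤ 1.44   (sulfur)
  745x1 + 3x2 + 4x3 + 3x4 + 4x5 ≥ 1171   (silicon)
  1x2 + 5x3 + 1x4 + 2x5 ≥ 8   (nickel)
  3x1 + 8x2 + 7x3 + 7x4 + 8x5 ≥ 20   (manganese)
  x1, x2, x3, x4, x5 ≥ 0.
The optimal basis is {ferrosilicon, return scrap}; scrap grade B, steel scrap, scrap grade C drop out. Binding constraints: silicon and manganese.
That vertex is x1 = 1.56, x3 = 2.189.
Hence cost = 2.43·1.56 + 0.23·2.189 = $4.2943.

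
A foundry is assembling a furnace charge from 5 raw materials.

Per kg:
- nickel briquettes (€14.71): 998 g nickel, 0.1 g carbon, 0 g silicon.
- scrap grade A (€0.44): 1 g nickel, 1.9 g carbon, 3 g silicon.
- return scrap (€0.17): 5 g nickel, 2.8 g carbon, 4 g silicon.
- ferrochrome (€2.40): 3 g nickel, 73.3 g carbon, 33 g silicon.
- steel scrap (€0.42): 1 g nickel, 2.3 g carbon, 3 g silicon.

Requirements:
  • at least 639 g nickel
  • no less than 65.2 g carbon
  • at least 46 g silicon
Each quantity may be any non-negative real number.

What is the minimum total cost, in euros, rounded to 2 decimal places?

€11.55

Treat it as an LP. Let x1 = kg of nickel briquettes, x2 = kg of scrap grade A, x3 = kg of return scrap, x4 = kg of ferrochrome, x5 = kg of steel scrap.
min 14.71x1 + 0.44x2 + 0.17x3 + 2.4x4 + 0.42x5 with:
  998x1 + 1x2 + 5x3 + 3x4 + 1x5 ≥ 639   (nickel)
  0.1x1 + 1.9x2 + 2.8x3 + 73.3x4 + 2.3x5 ≥ 65.2   (carbon)
  3x2 + 4x3 + 33x4 + 3x5 ≥ 46   (silicon)
  x1, x2, x3, x4, x5 ≥ 0.
The minimum-cost mix takes nothing from scrap grade A, steel scrap — only nickel briquettes, return scrap, ferrochrome. There the nickel, carbon, silicon constraints are tight.
Solving gives x1 = 0.6078, x3 = 6.087, x4 = 0.6562.
Hence cost = 14.71·0.6078 + 0.17·6.087 + 2.4·0.6562 = €11.5504.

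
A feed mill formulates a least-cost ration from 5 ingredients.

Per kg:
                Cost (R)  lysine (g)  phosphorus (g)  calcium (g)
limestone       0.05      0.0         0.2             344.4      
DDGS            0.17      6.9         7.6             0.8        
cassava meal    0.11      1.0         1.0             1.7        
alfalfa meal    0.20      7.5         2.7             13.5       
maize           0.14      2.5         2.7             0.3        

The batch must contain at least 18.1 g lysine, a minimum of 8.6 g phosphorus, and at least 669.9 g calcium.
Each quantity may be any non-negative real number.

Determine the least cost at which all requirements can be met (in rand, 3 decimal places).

Let x1 = kg of limestone, x2 = kg of DDGS, x3 = kg of cassava meal, x4 = kg of alfalfa meal, x5 = kg of maize.
min 0.05x1 + 0.17x2 + 0.11x3 + 0.2x4 + 0.14x5 s.t.:
  6.9x2 + 1x3 + 7.5x4 + 2.5x5 ≥ 18.1   (lysine)
  0.2x1 + 7.6x2 + 1x3 + 2.7x4 + 2.7x5 ≥ 8.6   (phosphorus)
  344.4x1 + 0.8x2 + 1.7x3 + 13.5x4 + 0.3x5 ≥ 669.9   (calcium)
  x1, x2, x3, x4, x5 ≥ 0.
The optimal basis is {limestone, DDGS}; cassava meal, alfalfa meal, maize drop out. There the lysine and calcium constraints are tight.
Optimal quantities: limestone = 1.939 kg, DDGS = 2.623 kg.
Cost = 0.05·1.939 + 0.17·2.623 = 0.54286.

R0.543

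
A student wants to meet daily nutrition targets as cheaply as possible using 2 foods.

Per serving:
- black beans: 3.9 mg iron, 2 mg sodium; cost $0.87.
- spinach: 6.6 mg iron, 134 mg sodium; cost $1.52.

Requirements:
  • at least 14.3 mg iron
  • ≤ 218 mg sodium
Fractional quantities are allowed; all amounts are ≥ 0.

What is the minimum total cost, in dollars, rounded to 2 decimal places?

$3.19

Let x1 = servings of black beans, x2 = servings of spinach.
Minimize 0.87x1 + 1.52x2 s.t.:
  3.9x1 + 6.6x2 ≥ 14.3   (iron)
  2x1 + 134x2 ≤ 218   (sodium)
  x1, x2 ≥ 0.
The cheapest feasible vertex uses only black beans; spinach is not used. There the iron constraint is tight.
So black beans = 3.667 servings.
Total cost: 0.87·3.667 = 3.1903.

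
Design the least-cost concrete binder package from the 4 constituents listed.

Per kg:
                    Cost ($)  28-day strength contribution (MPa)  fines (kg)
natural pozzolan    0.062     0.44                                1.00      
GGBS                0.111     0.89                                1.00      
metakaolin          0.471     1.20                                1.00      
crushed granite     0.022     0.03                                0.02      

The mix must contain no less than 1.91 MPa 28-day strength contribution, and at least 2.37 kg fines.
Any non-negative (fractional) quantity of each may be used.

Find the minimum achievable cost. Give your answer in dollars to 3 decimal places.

$0.241

Let x1 = kg of natural pozzolan, x2 = kg of GGBS, x3 = kg of metakaolin, x4 = kg of crushed granite.
Minimize 0.062x1 + 0.111x2 + 0.471x3 + 0.022x4 s.t.:
  0.44x1 + 0.89x2 + 1.2x3 + 0.03x4 ≥ 1.91   (28-day strength contribution)
  1x1 + 1x2 + 1x3 + 0.02x4 ≥ 2.37   (fines)
  x1, x2, x3, x4 ≥ 0.
The cheapest feasible vertex uses only natural pozzolan, GGBS; metakaolin, crushed granite are not used. There the 28-day strength contribution and fines constraints are tight.
So natural pozzolan = 0.4429 kg, GGBS = 1.927 kg.
Hence cost = 0.062·0.4429 + 0.111·1.927 = $0.24136.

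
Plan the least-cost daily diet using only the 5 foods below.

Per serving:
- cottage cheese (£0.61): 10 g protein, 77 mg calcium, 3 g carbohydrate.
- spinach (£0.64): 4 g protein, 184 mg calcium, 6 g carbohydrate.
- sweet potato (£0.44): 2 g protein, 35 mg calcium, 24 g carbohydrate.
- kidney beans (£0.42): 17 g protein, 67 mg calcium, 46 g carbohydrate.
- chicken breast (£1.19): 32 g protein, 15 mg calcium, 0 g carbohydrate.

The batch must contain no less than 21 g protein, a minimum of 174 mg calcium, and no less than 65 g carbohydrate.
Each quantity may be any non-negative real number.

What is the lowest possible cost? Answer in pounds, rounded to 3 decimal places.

Set it up as a linear program. Let x1 = servings of cottage cheese, x2 = servings of spinach, x3 = servings of sweet potato, x4 = servings of kidney beans, x5 = servings of chicken breast.
min 0.61x1 + 0.64x2 + 0.44x3 + 0.42x4 + 1.19x5 with:
  10x1 + 4x2 + 2x3 + 17x4 + 32x5 ≥ 21   (protein)
  77x1 + 184x2 + 35x3 + 67x4 + 15x5 ≥ 174   (calcium)
  3x1 + 6x2 + 24x3 + 46x4 ≥ 65   (carbohydrate)
  x1, x2, x3, x4, x5 ≥ 0.
The cheapest feasible vertex uses only spinach, kidney beans; cottage cheese, sweet potato, chicken breast are not used. The calcium and carbohydrate requirements are met with equality.
So spinach = 0.4526 servings, kidney beans = 1.354 servings.
Hence cost = 0.64·0.4526 + 0.42·1.354 = £0.85834.

£0.858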